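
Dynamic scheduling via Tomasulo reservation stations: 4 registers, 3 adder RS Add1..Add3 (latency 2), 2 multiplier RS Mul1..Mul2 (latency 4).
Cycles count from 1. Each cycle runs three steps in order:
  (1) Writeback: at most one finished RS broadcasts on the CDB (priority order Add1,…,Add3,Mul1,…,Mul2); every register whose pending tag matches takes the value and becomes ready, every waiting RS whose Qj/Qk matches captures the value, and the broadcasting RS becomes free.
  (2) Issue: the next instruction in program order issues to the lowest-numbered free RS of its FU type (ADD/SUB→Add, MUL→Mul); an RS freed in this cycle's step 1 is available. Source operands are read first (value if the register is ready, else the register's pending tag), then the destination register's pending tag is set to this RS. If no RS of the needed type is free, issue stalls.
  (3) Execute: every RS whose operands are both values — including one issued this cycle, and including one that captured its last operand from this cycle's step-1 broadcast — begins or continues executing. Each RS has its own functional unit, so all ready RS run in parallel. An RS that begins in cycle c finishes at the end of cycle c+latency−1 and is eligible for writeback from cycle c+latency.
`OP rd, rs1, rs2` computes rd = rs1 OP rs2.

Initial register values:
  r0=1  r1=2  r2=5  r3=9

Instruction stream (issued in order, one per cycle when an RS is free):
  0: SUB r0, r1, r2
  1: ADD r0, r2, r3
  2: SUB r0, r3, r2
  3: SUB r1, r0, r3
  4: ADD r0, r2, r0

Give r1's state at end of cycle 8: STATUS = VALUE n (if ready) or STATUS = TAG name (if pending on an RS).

  c1: issue SUB r0<-Add1  regs: r0:Add1,r1:2,r2:5,r3:9
  c2: issue ADD r0<-Add2  regs: r0:Add2,r1:2,r2:5,r3:9
  c3: CDB Add1=-3; issue SUB r0<-Add1  regs: r0:Add1,r1:2,r2:5,r3:9
  c4: CDB Add2=14; issue SUB r1<-Add2  regs: r0:Add1,r1:Add2,r2:5,r3:9
  c5: CDB Add1=4; issue ADD r0<-Add1  regs: r0:Add1,r1:Add2,r2:5,r3:9
  c6: -  regs: r0:Add1,r1:Add2,r2:5,r3:9
  c7: CDB Add1=9  regs: r0:9,r1:Add2,r2:5,r3:9
  c8: CDB Add2=-5  regs: r0:9,r1:-5,r2:5,r3:9

STATUS = VALUE -5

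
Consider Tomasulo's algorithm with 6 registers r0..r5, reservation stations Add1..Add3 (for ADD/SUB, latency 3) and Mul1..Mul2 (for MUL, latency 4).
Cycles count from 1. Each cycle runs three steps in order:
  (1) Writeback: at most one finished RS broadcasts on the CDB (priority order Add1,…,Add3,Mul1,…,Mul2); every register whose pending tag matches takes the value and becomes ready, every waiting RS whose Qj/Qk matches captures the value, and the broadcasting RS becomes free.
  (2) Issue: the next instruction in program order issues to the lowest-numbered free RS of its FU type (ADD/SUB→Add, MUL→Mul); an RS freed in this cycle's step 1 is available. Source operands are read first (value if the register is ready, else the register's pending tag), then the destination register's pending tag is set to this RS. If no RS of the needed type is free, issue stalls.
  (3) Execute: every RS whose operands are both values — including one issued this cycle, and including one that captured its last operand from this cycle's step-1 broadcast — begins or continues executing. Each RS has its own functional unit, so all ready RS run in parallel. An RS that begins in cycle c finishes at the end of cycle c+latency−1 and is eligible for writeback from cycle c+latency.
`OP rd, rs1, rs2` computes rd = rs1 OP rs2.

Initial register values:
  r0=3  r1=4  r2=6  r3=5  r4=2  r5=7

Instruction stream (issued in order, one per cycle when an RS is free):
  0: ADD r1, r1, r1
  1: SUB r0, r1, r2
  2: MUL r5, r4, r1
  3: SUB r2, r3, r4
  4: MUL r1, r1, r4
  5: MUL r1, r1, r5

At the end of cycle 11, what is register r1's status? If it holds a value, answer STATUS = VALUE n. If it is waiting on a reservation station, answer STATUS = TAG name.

STATUS = TAG Mul1

  c1: issue ADD r1<-Add1  regs: r0:3,r1:Add1,r2:6,r3:5,r4:2,r5:7
  c2: issue SUB r0<-Add2  regs: r0:Add2,r1:Add1,r2:6,r3:5,r4:2,r5:7
  c3: issue MUL r5<-Mul1  regs: r0:Add2,r1:Add1,r2:6,r3:5,r4:2,r5:Mul1
  c4: CDB Add1=8; issue SUB r2<-Add1  regs: r0:Add2,r1:8,r2:Add1,r3:5,r4:2,r5:Mul1
  c5: issue MUL r1<-Mul2  regs: r0:Add2,r1:Mul2,r2:Add1,r3:5,r4:2,r5:Mul1
  c6: stall  regs: r0:Add2,r1:Mul2,r2:Add1,r3:5,r4:2,r5:Mul1
  c7: CDB Add1=3; stall  regs: r0:Add2,r1:Mul2,r2:3,r3:5,r4:2,r5:Mul1
  c8: CDB Add2=2; stall  regs: r0:2,r1:Mul2,r2:3,r3:5,r4:2,r5:Mul1
  c9: CDB Mul1=16; issue MUL r1<-Mul1  regs: r0:2,r1:Mul1,r2:3,r3:5,r4:2,r5:16
  c10: CDB Mul2=16  regs: r0:2,r1:Mul1,r2:3,r3:5,r4:2,r5:16
  c11: -  regs: r0:2,r1:Mul1,r2:3,r3:5,r4:2,r5:16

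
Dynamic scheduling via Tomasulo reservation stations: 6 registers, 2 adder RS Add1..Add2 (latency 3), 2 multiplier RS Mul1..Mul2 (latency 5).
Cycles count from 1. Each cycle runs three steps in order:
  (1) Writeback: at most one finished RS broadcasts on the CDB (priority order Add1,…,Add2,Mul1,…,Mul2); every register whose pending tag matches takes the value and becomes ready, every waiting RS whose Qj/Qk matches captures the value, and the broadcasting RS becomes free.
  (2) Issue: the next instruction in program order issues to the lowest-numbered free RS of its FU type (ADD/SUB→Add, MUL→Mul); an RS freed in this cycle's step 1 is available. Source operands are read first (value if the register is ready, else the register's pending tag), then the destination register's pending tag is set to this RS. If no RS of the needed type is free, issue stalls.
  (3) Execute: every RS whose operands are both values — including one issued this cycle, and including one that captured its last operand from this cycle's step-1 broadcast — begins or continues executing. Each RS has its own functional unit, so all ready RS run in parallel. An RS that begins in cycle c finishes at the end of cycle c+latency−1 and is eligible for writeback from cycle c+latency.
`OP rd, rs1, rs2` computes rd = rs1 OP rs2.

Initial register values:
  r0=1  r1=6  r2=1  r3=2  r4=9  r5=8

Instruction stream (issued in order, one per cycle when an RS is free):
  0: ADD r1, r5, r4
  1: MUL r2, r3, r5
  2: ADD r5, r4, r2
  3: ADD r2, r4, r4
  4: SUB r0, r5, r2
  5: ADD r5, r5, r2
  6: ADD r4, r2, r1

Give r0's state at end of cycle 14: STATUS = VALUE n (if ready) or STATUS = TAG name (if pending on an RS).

c1: issue ADD r1<-Add1 | r0:1,r1:Add1,r2:1,r3:2,r4:9,r5:8
c2: issue MUL r2<-Mul1 | r0:1,r1:Add1,r2:Mul1,r3:2,r4:9,r5:8
c3: issue ADD r5<-Add2 | r0:1,r1:Add1,r2:Mul1,r3:2,r4:9,r5:Add2
c4: CDB Add1=17; issue ADD r2<-Add1 | r0:1,r1:17,r2:Add1,r3:2,r4:9,r5:Add2
c5: stall | r0:1,r1:17,r2:Add1,r3:2,r4:9,r5:Add2
c6: stall | r0:1,r1:17,r2:Add1,r3:2,r4:9,r5:Add2
c7: CDB Add1=18; issue SUB r0<-Add1 | r0:Add1,r1:17,r2:18,r3:2,r4:9,r5:Add2
c8: CDB Mul1=16; stall | r0:Add1,r1:17,r2:18,r3:2,r4:9,r5:Add2
c9: stall | r0:Add1,r1:17,r2:18,r3:2,r4:9,r5:Add2
c10: stall | r0:Add1,r1:17,r2:18,r3:2,r4:9,r5:Add2
c11: CDB Add2=25; issue ADD r5<-Add2 | r0:Add1,r1:17,r2:18,r3:2,r4:9,r5:Add2
c12: stall | r0:Add1,r1:17,r2:18,r3:2,r4:9,r5:Add2
c13: stall | r0:Add1,r1:17,r2:18,r3:2,r4:9,r5:Add2
c14: CDB Add1=7; issue ADD r4<-Add1 | r0:7,r1:17,r2:18,r3:2,r4:Add1,r5:Add2

STATUS = VALUE 7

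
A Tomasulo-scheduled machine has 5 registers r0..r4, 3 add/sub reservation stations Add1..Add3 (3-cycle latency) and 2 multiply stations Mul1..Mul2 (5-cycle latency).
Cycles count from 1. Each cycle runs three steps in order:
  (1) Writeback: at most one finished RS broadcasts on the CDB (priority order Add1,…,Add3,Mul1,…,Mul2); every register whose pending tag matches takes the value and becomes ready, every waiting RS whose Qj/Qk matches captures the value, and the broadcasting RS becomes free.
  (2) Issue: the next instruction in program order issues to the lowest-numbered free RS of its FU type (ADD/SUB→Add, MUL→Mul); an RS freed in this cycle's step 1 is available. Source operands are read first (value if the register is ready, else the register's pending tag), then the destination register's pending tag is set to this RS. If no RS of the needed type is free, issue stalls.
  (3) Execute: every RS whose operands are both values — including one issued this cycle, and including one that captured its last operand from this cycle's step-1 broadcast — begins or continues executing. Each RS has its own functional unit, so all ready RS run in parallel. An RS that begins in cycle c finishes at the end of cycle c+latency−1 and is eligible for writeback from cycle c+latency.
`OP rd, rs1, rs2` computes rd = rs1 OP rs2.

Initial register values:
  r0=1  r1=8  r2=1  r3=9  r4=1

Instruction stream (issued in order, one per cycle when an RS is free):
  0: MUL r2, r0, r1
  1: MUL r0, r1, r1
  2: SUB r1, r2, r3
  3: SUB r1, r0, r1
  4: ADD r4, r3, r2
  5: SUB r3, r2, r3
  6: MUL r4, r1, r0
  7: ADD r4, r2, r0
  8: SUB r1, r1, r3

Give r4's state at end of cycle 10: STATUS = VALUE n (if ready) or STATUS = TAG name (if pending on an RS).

cycle 1: issue MUL r2<-Mul1 // r0:1,r1:8,r2:Mul1,r3:9,r4:1
cycle 2: issue MUL r0<-Mul2 // r0:Mul2,r1:8,r2:Mul1,r3:9,r4:1
cycle 3: issue SUB r1<-Add1 // r0:Mul2,r1:Add1,r2:Mul1,r3:9,r4:1
cycle 4: issue SUB r1<-Add2 // r0:Mul2,r1:Add2,r2:Mul1,r3:9,r4:1
cycle 5: issue ADD r4<-Add3 // r0:Mul2,r1:Add2,r2:Mul1,r3:9,r4:Add3
cycle 6: CDB Mul1=8; stall // r0:Mul2,r1:Add2,r2:8,r3:9,r4:Add3
cycle 7: CDB Mul2=64; stall // r0:64,r1:Add2,r2:8,r3:9,r4:Add3
cycle 8: stall // r0:64,r1:Add2,r2:8,r3:9,r4:Add3
cycle 9: CDB Add1=-1; issue SUB r3<-Add1 // r0:64,r1:Add2,r2:8,r3:Add1,r4:Add3
cycle 10: CDB Add3=17; issue MUL r4<-Mul1 // r0:64,r1:Add2,r2:8,r3:Add1,r4:Mul1

STATUS = TAG Mul1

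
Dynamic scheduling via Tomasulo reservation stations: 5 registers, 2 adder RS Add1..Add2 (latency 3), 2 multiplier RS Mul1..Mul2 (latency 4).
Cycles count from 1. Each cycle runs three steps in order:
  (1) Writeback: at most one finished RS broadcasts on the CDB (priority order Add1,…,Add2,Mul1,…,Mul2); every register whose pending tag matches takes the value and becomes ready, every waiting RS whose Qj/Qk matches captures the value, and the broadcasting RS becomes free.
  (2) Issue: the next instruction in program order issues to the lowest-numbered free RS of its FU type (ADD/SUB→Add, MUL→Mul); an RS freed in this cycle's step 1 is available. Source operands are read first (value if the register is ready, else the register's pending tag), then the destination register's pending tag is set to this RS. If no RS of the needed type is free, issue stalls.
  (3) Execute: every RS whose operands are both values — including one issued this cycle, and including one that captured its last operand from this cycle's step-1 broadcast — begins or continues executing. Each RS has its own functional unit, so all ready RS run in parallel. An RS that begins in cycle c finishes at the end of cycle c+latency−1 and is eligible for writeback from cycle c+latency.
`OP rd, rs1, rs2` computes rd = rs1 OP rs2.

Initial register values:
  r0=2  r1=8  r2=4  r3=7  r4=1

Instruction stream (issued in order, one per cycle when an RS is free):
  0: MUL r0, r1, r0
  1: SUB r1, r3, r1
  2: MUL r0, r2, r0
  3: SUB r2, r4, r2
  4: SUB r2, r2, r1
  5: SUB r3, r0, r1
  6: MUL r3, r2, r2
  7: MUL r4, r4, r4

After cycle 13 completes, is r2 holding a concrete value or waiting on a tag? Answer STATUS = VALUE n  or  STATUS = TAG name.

c1: issue MUL r0<-Mul1 | r0:Mul1,r1:8,r2:4,r3:7,r4:1
c2: issue SUB r1<-Add1 | r0:Mul1,r1:Add1,r2:4,r3:7,r4:1
c3: issue MUL r0<-Mul2 | r0:Mul2,r1:Add1,r2:4,r3:7,r4:1
c4: issue SUB r2<-Add2 | r0:Mul2,r1:Add1,r2:Add2,r3:7,r4:1
c5: CDB Add1=-1; issue SUB r2<-Add1 | r0:Mul2,r1:-1,r2:Add1,r3:7,r4:1
c6: CDB Mul1=16; stall | r0:Mul2,r1:-1,r2:Add1,r3:7,r4:1
c7: CDB Add2=-3; issue SUB r3<-Add2 | r0:Mul2,r1:-1,r2:Add1,r3:Add2,r4:1
c8: issue MUL r3<-Mul1 | r0:Mul2,r1:-1,r2:Add1,r3:Mul1,r4:1
c9: stall | r0:Mul2,r1:-1,r2:Add1,r3:Mul1,r4:1
c10: CDB Add1=-2; stall | r0:Mul2,r1:-1,r2:-2,r3:Mul1,r4:1
c11: CDB Mul2=64; issue MUL r4<-Mul2 | r0:64,r1:-1,r2:-2,r3:Mul1,r4:Mul2
c12: - | r0:64,r1:-1,r2:-2,r3:Mul1,r4:Mul2
c13: - | r0:64,r1:-1,r2:-2,r3:Mul1,r4:Mul2

STATUS = VALUE -2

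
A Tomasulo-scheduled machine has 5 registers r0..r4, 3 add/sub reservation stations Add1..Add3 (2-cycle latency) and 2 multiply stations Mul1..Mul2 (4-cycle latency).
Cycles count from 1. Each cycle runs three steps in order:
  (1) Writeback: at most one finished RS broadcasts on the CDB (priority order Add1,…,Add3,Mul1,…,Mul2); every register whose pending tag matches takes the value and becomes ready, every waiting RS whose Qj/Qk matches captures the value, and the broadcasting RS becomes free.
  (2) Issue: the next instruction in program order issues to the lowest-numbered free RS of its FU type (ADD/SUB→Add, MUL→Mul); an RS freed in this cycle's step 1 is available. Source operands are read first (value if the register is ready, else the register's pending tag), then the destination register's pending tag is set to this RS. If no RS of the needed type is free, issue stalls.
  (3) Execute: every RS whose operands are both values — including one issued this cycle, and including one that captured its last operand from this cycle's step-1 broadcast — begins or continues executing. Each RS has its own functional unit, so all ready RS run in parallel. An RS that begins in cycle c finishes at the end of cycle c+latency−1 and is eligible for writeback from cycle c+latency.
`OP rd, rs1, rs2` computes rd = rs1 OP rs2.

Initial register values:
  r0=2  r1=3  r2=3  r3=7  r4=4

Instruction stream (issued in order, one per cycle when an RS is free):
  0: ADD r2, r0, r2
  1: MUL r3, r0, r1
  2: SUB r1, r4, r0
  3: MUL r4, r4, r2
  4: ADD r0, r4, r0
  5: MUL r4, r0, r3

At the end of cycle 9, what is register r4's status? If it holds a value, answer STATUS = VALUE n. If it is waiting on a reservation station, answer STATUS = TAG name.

  c1: issue ADD r2<-Add1  regs: r0:2,r1:3,r2:Add1,r3:7,r4:4
  c2: issue MUL r3<-Mul1  regs: r0:2,r1:3,r2:Add1,r3:Mul1,r4:4
  c3: CDB Add1=5; issue SUB r1<-Add1  regs: r0:2,r1:Add1,r2:5,r3:Mul1,r4:4
  c4: issue MUL r4<-Mul2  regs: r0:2,r1:Add1,r2:5,r3:Mul1,r4:Mul2
  c5: CDB Add1=2; issue ADD r0<-Add1  regs: r0:Add1,r1:2,r2:5,r3:Mul1,r4:Mul2
  c6: CDB Mul1=6; issue MUL r4<-Mul1  regs: r0:Add1,r1:2,r2:5,r3:6,r4:Mul1
  c7: -  regs: r0:Add1,r1:2,r2:5,r3:6,r4:Mul1
  c8: CDB Mul2=20  regs: r0:Add1,r1:2,r2:5,r3:6,r4:Mul1
  c9: -  regs: r0:Add1,r1:2,r2:5,r3:6,r4:Mul1

STATUS = TAG Mul1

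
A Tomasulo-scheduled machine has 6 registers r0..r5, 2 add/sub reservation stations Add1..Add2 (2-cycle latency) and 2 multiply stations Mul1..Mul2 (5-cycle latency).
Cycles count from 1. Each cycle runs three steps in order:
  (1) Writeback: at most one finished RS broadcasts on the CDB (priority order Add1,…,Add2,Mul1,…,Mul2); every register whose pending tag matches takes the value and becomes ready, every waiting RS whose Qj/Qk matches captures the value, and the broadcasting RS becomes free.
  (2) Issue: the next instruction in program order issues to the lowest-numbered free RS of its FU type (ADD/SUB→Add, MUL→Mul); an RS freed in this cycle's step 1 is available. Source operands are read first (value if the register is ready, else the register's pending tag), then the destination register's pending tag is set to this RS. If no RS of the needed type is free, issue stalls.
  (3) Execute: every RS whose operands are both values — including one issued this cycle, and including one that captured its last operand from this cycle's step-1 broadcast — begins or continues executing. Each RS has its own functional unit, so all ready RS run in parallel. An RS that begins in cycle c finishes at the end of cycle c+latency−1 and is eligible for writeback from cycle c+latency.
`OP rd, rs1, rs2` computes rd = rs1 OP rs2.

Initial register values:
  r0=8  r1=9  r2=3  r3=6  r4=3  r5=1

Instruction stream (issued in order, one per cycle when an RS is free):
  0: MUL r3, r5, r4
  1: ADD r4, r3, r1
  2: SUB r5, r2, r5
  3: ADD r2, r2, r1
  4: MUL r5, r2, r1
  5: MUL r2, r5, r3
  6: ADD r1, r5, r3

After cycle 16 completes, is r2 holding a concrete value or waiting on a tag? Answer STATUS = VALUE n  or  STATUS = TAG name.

STATUS = TAG Mul2

  c1: issue MUL r3<-Mul1  regs: r0:8,r1:9,r2:3,r3:Mul1,r4:3,r5:1
  c2: issue ADD r4<-Add1  regs: r0:8,r1:9,r2:3,r3:Mul1,r4:Add1,r5:1
  c3: issue SUB r5<-Add2  regs: r0:8,r1:9,r2:3,r3:Mul1,r4:Add1,r5:Add2
  c4: stall  regs: r0:8,r1:9,r2:3,r3:Mul1,r4:Add1,r5:Add2
  c5: CDB Add2=2; issue ADD r2<-Add2  regs: r0:8,r1:9,r2:Add2,r3:Mul1,r4:Add1,r5:2
  c6: CDB Mul1=3; issue MUL r5<-Mul1  regs: r0:8,r1:9,r2:Add2,r3:3,r4:Add1,r5:Mul1
  c7: CDB Add2=12; issue MUL r2<-Mul2  regs: r0:8,r1:9,r2:Mul2,r3:3,r4:Add1,r5:Mul1
  c8: CDB Add1=12; issue ADD r1<-Add1  regs: r0:8,r1:Add1,r2:Mul2,r3:3,r4:12,r5:Mul1
  c9: -  regs: r0:8,r1:Add1,r2:Mul2,r3:3,r4:12,r5:Mul1
  c10: -  regs: r0:8,r1:Add1,r2:Mul2,r3:3,r4:12,r5:Mul1
  c11: -  regs: r0:8,r1:Add1,r2:Mul2,r3:3,r4:12,r5:Mul1
  c12: CDB Mul1=108  regs: r0:8,r1:Add1,r2:Mul2,r3:3,r4:12,r5:108
  c13: -  regs: r0:8,r1:Add1,r2:Mul2,r3:3,r4:12,r5:108
  c14: CDB Add1=111  regs: r0:8,r1:111,r2:Mul2,r3:3,r4:12,r5:108
  c15: -  regs: r0:8,r1:111,r2:Mul2,r3:3,r4:12,r5:108
  c16: -  regs: r0:8,r1:111,r2:Mul2,r3:3,r4:12,r5:108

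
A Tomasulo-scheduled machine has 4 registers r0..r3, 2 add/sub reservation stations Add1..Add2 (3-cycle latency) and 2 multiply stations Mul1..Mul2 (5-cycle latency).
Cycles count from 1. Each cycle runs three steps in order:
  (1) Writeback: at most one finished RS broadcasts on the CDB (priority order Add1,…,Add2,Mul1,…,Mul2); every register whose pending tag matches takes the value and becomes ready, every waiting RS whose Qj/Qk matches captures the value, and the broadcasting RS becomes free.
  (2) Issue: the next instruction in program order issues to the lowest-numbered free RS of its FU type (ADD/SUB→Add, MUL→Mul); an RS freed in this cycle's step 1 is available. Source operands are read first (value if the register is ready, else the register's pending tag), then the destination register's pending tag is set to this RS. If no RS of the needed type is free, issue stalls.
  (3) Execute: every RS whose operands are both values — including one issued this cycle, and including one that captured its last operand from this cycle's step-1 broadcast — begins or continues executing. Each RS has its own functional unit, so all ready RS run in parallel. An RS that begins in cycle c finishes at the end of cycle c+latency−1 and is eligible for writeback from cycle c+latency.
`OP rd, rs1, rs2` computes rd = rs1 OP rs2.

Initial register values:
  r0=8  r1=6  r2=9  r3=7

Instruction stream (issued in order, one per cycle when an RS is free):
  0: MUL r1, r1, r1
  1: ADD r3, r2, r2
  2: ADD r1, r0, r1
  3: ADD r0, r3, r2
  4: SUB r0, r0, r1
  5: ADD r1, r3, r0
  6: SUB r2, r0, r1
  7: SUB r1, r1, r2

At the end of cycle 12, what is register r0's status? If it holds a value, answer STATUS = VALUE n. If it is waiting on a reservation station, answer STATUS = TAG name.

STATUS = VALUE -17

c1: issue MUL r1<-Mul1 | r0:8,r1:Mul1,r2:9,r3:7
c2: issue ADD r3<-Add1 | r0:8,r1:Mul1,r2:9,r3:Add1
c3: issue ADD r1<-Add2 | r0:8,r1:Add2,r2:9,r3:Add1
c4: stall | r0:8,r1:Add2,r2:9,r3:Add1
c5: CDB Add1=18; issue ADD r0<-Add1 | r0:Add1,r1:Add2,r2:9,r3:18
c6: CDB Mul1=36; stall | r0:Add1,r1:Add2,r2:9,r3:18
c7: stall | r0:Add1,r1:Add2,r2:9,r3:18
c8: CDB Add1=27; issue SUB r0<-Add1 | r0:Add1,r1:Add2,r2:9,r3:18
c9: CDB Add2=44; issue ADD r1<-Add2 | r0:Add1,r1:Add2,r2:9,r3:18
c10: stall | r0:Add1,r1:Add2,r2:9,r3:18
c11: stall | r0:Add1,r1:Add2,r2:9,r3:18
c12: CDB Add1=-17; issue SUB r2<-Add1 | r0:-17,r1:Add2,r2:Add1,r3:18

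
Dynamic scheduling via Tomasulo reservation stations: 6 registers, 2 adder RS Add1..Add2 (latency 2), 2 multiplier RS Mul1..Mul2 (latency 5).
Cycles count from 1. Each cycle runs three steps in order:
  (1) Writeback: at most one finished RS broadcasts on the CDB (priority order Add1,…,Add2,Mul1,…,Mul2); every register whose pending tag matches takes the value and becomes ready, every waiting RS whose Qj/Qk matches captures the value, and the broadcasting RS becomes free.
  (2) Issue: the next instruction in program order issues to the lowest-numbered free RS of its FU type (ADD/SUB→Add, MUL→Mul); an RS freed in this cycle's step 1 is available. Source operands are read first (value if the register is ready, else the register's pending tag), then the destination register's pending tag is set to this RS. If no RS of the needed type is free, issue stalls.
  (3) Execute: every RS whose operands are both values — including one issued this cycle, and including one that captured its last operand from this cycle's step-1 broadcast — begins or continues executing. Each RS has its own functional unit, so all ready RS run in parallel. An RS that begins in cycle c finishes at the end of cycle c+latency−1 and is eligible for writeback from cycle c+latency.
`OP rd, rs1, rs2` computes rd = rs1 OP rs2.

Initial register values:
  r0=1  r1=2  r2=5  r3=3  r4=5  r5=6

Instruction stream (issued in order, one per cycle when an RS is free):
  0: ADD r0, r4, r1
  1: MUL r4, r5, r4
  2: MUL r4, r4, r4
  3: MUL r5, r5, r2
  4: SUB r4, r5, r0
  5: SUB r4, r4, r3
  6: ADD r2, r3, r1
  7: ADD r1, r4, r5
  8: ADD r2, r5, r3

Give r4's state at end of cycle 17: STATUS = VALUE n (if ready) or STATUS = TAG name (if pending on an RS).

c1: issue ADD r0<-Add1 | r0:Add1,r1:2,r2:5,r3:3,r4:5,r5:6
c2: issue MUL r4<-Mul1 | r0:Add1,r1:2,r2:5,r3:3,r4:Mul1,r5:6
c3: CDB Add1=7; issue MUL r4<-Mul2 | r0:7,r1:2,r2:5,r3:3,r4:Mul2,r5:6
c4: stall | r0:7,r1:2,r2:5,r3:3,r4:Mul2,r5:6
c5: stall | r0:7,r1:2,r2:5,r3:3,r4:Mul2,r5:6
c6: stall | r0:7,r1:2,r2:5,r3:3,r4:Mul2,r5:6
c7: CDB Mul1=30; issue MUL r5<-Mul1 | r0:7,r1:2,r2:5,r3:3,r4:Mul2,r5:Mul1
c8: issue SUB r4<-Add1 | r0:7,r1:2,r2:5,r3:3,r4:Add1,r5:Mul1
c9: issue SUB r4<-Add2 | r0:7,r1:2,r2:5,r3:3,r4:Add2,r5:Mul1
c10: stall | r0:7,r1:2,r2:5,r3:3,r4:Add2,r5:Mul1
c11: stall | r0:7,r1:2,r2:5,r3:3,r4:Add2,r5:Mul1
c12: CDB Mul1=30; stall | r0:7,r1:2,r2:5,r3:3,r4:Add2,r5:30
c13: CDB Mul2=900; stall | r0:7,r1:2,r2:5,r3:3,r4:Add2,r5:30
c14: CDB Add1=23; issue ADD r2<-Add1 | r0:7,r1:2,r2:Add1,r3:3,r4:Add2,r5:30
c15: stall | r0:7,r1:2,r2:Add1,r3:3,r4:Add2,r5:30
c16: CDB Add1=5; issue ADD r1<-Add1 | r0:7,r1:Add1,r2:5,r3:3,r4:Add2,r5:30
c17: CDB Add2=20; issue ADD r2<-Add2 | r0:7,r1:Add1,r2:Add2,r3:3,r4:20,r5:30

STATUS = VALUE 20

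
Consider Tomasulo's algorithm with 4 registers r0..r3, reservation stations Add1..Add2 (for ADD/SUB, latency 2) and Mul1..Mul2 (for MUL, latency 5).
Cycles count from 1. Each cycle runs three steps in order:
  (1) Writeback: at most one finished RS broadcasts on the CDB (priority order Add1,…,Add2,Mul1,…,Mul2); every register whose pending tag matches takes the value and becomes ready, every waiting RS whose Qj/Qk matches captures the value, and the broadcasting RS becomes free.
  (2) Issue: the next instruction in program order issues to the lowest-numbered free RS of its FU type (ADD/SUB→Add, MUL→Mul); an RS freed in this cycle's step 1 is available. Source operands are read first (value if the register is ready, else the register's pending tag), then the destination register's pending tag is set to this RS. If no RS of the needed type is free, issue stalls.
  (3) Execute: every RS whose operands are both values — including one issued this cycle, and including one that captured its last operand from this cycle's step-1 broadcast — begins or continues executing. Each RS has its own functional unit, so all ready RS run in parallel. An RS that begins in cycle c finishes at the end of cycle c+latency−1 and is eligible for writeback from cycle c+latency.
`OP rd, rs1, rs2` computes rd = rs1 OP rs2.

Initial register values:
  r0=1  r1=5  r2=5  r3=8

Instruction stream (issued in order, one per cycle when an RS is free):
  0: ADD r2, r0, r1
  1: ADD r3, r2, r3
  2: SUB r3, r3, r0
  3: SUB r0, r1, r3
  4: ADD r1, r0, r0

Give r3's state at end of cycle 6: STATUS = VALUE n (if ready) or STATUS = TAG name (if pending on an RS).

c1: issue ADD r2<-Add1 | r0:1,r1:5,r2:Add1,r3:8
c2: issue ADD r3<-Add2 | r0:1,r1:5,r2:Add1,r3:Add2
c3: CDB Add1=6; issue SUB r3<-Add1 | r0:1,r1:5,r2:6,r3:Add1
c4: stall | r0:1,r1:5,r2:6,r3:Add1
c5: CDB Add2=14; issue SUB r0<-Add2 | r0:Add2,r1:5,r2:6,r3:Add1
c6: stall | r0:Add2,r1:5,r2:6,r3:Add1

STATUS = TAG Add1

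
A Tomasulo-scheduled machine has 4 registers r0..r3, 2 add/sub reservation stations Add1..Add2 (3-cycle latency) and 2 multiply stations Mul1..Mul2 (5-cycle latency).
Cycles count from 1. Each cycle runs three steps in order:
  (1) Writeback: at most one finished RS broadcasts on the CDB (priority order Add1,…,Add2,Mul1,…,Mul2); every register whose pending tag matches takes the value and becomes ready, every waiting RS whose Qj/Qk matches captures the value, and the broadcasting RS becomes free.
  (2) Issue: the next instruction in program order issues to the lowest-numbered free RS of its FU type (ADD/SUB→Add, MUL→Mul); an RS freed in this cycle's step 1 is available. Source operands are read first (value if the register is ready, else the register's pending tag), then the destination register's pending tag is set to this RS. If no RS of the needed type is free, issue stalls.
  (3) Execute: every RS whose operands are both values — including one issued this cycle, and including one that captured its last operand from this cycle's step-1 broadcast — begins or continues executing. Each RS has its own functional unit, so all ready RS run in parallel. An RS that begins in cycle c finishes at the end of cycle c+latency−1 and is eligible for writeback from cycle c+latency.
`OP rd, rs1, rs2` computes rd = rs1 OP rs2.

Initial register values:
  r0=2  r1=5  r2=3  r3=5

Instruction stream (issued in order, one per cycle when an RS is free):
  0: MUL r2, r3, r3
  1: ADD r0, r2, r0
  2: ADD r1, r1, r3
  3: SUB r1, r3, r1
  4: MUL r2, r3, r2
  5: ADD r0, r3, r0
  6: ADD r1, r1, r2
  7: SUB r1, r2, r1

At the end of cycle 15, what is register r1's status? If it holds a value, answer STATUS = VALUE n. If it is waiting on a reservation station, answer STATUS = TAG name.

STATUS = TAG Add2

c1: issue MUL r2<-Mul1 | r0:2,r1:5,r2:Mul1,r3:5
c2: issue ADD r0<-Add1 | r0:Add1,r1:5,r2:Mul1,r3:5
c3: issue ADD r1<-Add2 | r0:Add1,r1:Add2,r2:Mul1,r3:5
c4: stall | r0:Add1,r1:Add2,r2:Mul1,r3:5
c5: stall | r0:Add1,r1:Add2,r2:Mul1,r3:5
c6: CDB Add2=10; issue SUB r1<-Add2 | r0:Add1,r1:Add2,r2:Mul1,r3:5
c7: CDB Mul1=25; issue MUL r2<-Mul1 | r0:Add1,r1:Add2,r2:Mul1,r3:5
c8: stall | r0:Add1,r1:Add2,r2:Mul1,r3:5
c9: CDB Add2=-5; issue ADD r0<-Add2 | r0:Add2,r1:-5,r2:Mul1,r3:5
c10: CDB Add1=27; issue ADD r1<-Add1 | r0:Add2,r1:Add1,r2:Mul1,r3:5
c11: stall | r0:Add2,r1:Add1,r2:Mul1,r3:5
c12: CDB Mul1=125; stall | r0:Add2,r1:Add1,r2:125,r3:5
c13: CDB Add2=32; issue SUB r1<-Add2 | r0:32,r1:Add2,r2:125,r3:5
c14: - | r0:32,r1:Add2,r2:125,r3:5
c15: CDB Add1=120 | r0:32,r1:Add2,r2:125,r3:5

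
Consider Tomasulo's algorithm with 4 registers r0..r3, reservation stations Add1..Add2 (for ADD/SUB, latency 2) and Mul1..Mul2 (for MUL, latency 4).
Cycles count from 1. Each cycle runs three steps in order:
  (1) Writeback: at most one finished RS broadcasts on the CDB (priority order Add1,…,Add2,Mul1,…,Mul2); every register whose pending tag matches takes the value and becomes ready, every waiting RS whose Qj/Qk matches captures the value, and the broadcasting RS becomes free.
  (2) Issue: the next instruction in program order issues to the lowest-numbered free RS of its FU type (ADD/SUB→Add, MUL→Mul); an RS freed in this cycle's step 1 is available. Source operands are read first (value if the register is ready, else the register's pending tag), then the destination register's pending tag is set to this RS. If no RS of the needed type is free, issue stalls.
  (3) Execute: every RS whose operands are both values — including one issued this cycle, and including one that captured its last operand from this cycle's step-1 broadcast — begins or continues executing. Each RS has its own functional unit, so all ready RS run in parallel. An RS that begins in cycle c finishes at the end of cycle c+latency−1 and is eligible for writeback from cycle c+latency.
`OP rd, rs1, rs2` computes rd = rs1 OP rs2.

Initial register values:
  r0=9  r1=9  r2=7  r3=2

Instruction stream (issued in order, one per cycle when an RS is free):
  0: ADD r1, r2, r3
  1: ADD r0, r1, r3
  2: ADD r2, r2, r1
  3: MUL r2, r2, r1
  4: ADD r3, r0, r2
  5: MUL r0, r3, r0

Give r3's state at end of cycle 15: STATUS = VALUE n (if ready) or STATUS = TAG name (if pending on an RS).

STATUS = VALUE 155

  c1: issue ADD r1<-Add1  regs: r0:9,r1:Add1,r2:7,r3:2
  c2: issue ADD r0<-Add2  regs: r0:Add2,r1:Add1,r2:7,r3:2
  c3: CDB Add1=9; issue ADD r2<-Add1  regs: r0:Add2,r1:9,r2:Add1,r3:2
  c4: issue MUL r2<-Mul1  regs: r0:Add2,r1:9,r2:Mul1,r3:2
  c5: CDB Add1=16; issue ADD r3<-Add1  regs: r0:Add2,r1:9,r2:Mul1,r3:Add1
  c6: CDB Add2=11; issue MUL r0<-Mul2  regs: r0:Mul2,r1:9,r2:Mul1,r3:Add1
  c7: -  regs: r0:Mul2,r1:9,r2:Mul1,r3:Add1
  c8: -  regs: r0:Mul2,r1:9,r2:Mul1,r3:Add1
  c9: CDB Mul1=144  regs: r0:Mul2,r1:9,r2:144,r3:Add1
  c10: -  regs: r0:Mul2,r1:9,r2:144,r3:Add1
  c11: CDB Add1=155  regs: r0:Mul2,r1:9,r2:144,r3:155
  c12: -  regs: r0:Mul2,r1:9,r2:144,r3:155
  c13: -  regs: r0:Mul2,r1:9,r2:144,r3:155
  c14: -  regs: r0:Mul2,r1:9,r2:144,r3:155
  c15: CDB Mul2=1705  regs: r0:1705,r1:9,r2:144,r3:155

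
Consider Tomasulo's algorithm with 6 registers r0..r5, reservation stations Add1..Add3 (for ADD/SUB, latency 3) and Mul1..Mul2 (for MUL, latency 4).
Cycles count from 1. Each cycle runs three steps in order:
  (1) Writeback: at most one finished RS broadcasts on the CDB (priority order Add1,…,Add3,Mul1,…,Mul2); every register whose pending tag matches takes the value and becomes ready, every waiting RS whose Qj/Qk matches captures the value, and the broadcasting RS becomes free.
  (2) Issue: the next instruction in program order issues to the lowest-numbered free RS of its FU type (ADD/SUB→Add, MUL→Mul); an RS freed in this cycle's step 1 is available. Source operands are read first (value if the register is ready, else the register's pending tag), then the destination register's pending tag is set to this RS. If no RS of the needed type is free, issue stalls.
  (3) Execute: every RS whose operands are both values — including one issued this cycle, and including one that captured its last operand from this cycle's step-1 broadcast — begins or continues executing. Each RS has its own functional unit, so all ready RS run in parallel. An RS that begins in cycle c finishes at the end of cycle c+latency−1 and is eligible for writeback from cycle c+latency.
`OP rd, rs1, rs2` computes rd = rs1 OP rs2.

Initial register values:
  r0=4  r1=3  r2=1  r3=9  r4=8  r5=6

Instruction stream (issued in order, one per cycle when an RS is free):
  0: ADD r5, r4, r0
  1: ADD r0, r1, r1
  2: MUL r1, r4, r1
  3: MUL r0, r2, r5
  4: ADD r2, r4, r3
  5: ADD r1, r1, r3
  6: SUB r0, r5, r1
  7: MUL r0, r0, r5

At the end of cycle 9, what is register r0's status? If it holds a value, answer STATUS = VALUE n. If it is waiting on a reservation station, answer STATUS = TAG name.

STATUS = TAG Mul1

  c1: issue ADD r5<-Add1  regs: r0:4,r1:3,r2:1,r3:9,r4:8,r5:Add1
  c2: issue ADD r0<-Add2  regs: r0:Add2,r1:3,r2:1,r3:9,r4:8,r5:Add1
  c3: issue MUL r1<-Mul1  regs: r0:Add2,r1:Mul1,r2:1,r3:9,r4:8,r5:Add1
  c4: CDB Add1=12; issue MUL r0<-Mul2  regs: r0:Mul2,r1:Mul1,r2:1,r3:9,r4:8,r5:12
  c5: CDB Add2=6; issue ADD r2<-Add1  regs: r0:Mul2,r1:Mul1,r2:Add1,r3:9,r4:8,r5:12
  c6: issue ADD r1<-Add2  regs: r0:Mul2,r1:Add2,r2:Add1,r3:9,r4:8,r5:12
  c7: CDB Mul1=24; issue SUB r0<-Add3  regs: r0:Add3,r1:Add2,r2:Add1,r3:9,r4:8,r5:12
  c8: CDB Add1=17; issue MUL r0<-Mul1  regs: r0:Mul1,r1:Add2,r2:17,r3:9,r4:8,r5:12
  c9: CDB Mul2=12  regs: r0:Mul1,r1:Add2,r2:17,r3:9,r4:8,r5:12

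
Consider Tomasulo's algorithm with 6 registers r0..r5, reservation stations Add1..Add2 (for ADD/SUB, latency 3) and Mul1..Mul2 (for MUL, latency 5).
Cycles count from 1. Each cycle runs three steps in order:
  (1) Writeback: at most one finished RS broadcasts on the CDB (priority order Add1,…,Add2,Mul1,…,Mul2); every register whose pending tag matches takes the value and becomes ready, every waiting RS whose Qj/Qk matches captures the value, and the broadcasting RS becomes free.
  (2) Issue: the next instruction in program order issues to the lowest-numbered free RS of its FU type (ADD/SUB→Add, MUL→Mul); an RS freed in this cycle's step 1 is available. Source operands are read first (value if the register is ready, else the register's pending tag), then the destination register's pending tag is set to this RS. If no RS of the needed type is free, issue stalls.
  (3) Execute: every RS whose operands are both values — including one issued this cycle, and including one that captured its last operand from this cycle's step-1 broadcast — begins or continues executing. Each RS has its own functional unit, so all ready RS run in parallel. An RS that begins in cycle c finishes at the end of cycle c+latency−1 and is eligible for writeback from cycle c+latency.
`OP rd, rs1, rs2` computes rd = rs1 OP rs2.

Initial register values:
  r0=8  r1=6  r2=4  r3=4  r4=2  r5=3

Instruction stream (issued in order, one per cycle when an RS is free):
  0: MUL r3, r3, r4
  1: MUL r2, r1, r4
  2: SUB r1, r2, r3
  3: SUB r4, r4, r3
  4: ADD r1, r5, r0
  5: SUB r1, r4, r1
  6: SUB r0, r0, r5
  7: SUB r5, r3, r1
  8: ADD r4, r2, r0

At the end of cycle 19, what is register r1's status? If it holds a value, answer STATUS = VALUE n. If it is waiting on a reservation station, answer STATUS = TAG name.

STATUS = VALUE -17

  c1: issue MUL r3<-Mul1  regs: r0:8,r1:6,r2:4,r3:Mul1,r4:2,r5:3
  c2: issue MUL r2<-Mul2  regs: r0:8,r1:6,r2:Mul2,r3:Mul1,r4:2,r5:3
  c3: issue SUB r1<-Add1  regs: r0:8,r1:Add1,r2:Mul2,r3:Mul1,r4:2,r5:3
  c4: issue SUB r4<-Add2  regs: r0:8,r1:Add1,r2:Mul2,r3:Mul1,r4:Add2,r5:3
  c5: stall  regs: r0:8,r1:Add1,r2:Mul2,r3:Mul1,r4:Add2,r5:3
  c6: CDB Mul1=8; stall  regs: r0:8,r1:Add1,r2:Mul2,r3:8,r4:Add2,r5:3
  c7: CDB Mul2=12; stall  regs: r0:8,r1:Add1,r2:12,r3:8,r4:Add2,r5:3
  c8: stall  regs: r0:8,r1:Add1,r2:12,r3:8,r4:Add2,r5:3
  c9: CDB Add2=-6; issue ADD r1<-Add2  regs: r0:8,r1:Add2,r2:12,r3:8,r4:-6,r5:3
  c10: CDB Add1=4; issue SUB r1<-Add1  regs: r0:8,r1:Add1,r2:12,r3:8,r4:-6,r5:3
  c11: stall  regs: r0:8,r1:Add1,r2:12,r3:8,r4:-6,r5:3
  c12: CDB Add2=11; issue SUB r0<-Add2  regs: r0:Add2,r1:Add1,r2:12,r3:8,r4:-6,r5:3
  c13: stall  regs: r0:Add2,r1:Add1,r2:12,r3:8,r4:-6,r5:3
  c14: stall  regs: r0:Add2,r1:Add1,r2:12,r3:8,r4:-6,r5:3
  c15: CDB Add1=-17; issue SUB r5<-Add1  regs: r0:Add2,r1:-17,r2:12,r3:8,r4:-6,r5:Add1
  c16: CDB Add2=5; issue ADD r4<-Add2  regs: r0:5,r1:-17,r2:12,r3:8,r4:Add2,r5:Add1
  c17: -  regs: r0:5,r1:-17,r2:12,r3:8,r4:Add2,r5:Add1
  c18: CDB Add1=25  regs: r0:5,r1:-17,r2:12,r3:8,r4:Add2,r5:25
  c19: CDB Add2=17  regs: r0:5,r1:-17,r2:12,r3:8,r4:17,r5:25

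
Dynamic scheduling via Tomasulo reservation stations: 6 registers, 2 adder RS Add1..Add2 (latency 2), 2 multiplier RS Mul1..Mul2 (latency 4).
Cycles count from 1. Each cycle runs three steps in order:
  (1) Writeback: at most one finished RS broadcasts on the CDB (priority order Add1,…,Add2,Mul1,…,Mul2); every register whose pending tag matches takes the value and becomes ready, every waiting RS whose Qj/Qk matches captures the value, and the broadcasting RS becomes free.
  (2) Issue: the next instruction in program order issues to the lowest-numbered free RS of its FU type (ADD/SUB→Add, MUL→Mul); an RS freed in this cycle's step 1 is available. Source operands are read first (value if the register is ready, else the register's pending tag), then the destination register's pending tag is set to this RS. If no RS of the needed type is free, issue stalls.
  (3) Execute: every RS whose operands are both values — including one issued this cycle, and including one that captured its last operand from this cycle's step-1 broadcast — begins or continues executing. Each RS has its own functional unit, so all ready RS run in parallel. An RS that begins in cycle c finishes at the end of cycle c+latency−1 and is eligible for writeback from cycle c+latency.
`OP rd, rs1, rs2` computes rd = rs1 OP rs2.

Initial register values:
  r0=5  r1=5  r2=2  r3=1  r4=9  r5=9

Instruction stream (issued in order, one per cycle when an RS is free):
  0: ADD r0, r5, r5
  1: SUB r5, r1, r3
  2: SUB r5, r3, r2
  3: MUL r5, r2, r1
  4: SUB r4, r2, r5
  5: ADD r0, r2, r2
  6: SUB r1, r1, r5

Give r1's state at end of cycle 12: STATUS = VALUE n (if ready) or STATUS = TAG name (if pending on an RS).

  c1: issue ADD r0<-Add1  regs: r0:Add1,r1:5,r2:2,r3:1,r4:9,r5:9
  c2: issue SUB r5<-Add2  regs: r0:Add1,r1:5,r2:2,r3:1,r4:9,r5:Add2
  c3: CDB Add1=18; issue SUB r5<-Add1  regs: r0:18,r1:5,r2:2,r3:1,r4:9,r5:Add1
  c4: CDB Add2=4; issue MUL r5<-Mul1  regs: r0:18,r1:5,r2:2,r3:1,r4:9,r5:Mul1
  c5: CDB Add1=-1; issue SUB r4<-Add1  regs: r0:18,r1:5,r2:2,r3:1,r4:Add1,r5:Mul1
  c6: issue ADD r0<-Add2  regs: r0:Add2,r1:5,r2:2,r3:1,r4:Add1,r5:Mul1
  c7: stall  regs: r0:Add2,r1:5,r2:2,r3:1,r4:Add1,r5:Mul1
  c8: CDB Add2=4; issue SUB r1<-Add2  regs: r0:4,r1:Add2,r2:2,r3:1,r4:Add1,r5:Mul1
  c9: CDB Mul1=10  regs: r0:4,r1:Add2,r2:2,r3:1,r4:Add1,r5:10
  c10: -  regs: r0:4,r1:Add2,r2:2,r3:1,r4:Add1,r5:10
  c11: CDB Add1=-8  regs: r0:4,r1:Add2,r2:2,r3:1,r4:-8,r5:10
  c12: CDB Add2=-5  regs: r0:4,r1:-5,r2:2,r3:1,r4:-8,r5:10

STATUS = VALUE -5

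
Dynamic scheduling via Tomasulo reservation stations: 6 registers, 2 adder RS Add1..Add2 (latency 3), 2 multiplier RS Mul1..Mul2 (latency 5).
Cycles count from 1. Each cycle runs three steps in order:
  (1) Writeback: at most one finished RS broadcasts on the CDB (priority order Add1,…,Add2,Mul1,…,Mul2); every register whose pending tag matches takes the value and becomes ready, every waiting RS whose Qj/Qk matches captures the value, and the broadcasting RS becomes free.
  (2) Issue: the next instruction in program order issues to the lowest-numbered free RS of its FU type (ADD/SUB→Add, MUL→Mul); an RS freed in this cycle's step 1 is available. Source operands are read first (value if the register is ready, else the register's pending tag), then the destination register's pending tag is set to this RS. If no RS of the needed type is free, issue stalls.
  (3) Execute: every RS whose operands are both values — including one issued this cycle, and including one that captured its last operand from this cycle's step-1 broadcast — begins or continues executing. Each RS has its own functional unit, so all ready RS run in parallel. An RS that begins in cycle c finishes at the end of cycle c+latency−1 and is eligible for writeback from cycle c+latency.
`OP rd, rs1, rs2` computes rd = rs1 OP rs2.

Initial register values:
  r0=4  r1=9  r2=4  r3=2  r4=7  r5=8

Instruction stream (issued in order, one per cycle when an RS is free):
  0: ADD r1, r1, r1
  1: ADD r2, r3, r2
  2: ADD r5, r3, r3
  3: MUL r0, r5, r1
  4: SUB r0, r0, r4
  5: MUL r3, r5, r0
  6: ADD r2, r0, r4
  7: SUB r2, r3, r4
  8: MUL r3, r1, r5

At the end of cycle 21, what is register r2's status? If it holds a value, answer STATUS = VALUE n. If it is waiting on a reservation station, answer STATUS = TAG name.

STATUS = TAG Add2

  c1: issue ADD r1<-Add1  regs: r0:4,r1:Add1,r2:4,r3:2,r4:7,r5:8
  c2: issue ADD r2<-Add2  regs: r0:4,r1:Add1,r2:Add2,r3:2,r4:7,r5:8
  c3: stall  regs: r0:4,r1:Add1,r2:Add2,r3:2,r4:7,r5:8
  c4: CDB Add1=18; issue ADD r5<-Add1  regs: r0:4,r1:18,r2:Add2,r3:2,r4:7,r5:Add1
  c5: CDB Add2=6; issue MUL r0<-Mul1  regs: r0:Mul1,r1:18,r2:6,r3:2,r4:7,r5:Add1
  c6: issue SUB r0<-Add2  regs: r0:Add2,r1:18,r2:6,r3:2,r4:7,r5:Add1
  c7: CDB Add1=4; issue MUL r3<-Mul2  regs: r0:Add2,r1:18,r2:6,r3:Mul2,r4:7,r5:4
  c8: issue ADD r2<-Add1  regs: r0:Add2,r1:18,r2:Add1,r3:Mul2,r4:7,r5:4
  c9: stall  regs: r0:Add2,r1:18,r2:Add1,r3:Mul2,r4:7,r5:4
  c10: stall  regs: r0:Add2,r1:18,r2:Add1,r3:Mul2,r4:7,r5:4
  c11: stall  regs: r0:Add2,r1:18,r2:Add1,r3:Mul2,r4:7,r5:4
  c12: CDB Mul1=72; stall  regs: r0:Add2,r1:18,r2:Add1,r3:Mul2,r4:7,r5:4
  c13: stall  regs: r0:Add2,r1:18,r2:Add1,r3:Mul2,r4:7,r5:4
  c14: stall  regs: r0:Add2,r1:18,r2:Add1,r3:Mul2,r4:7,r5:4
  c15: CDB Add2=65; issue SUB r2<-Add2  regs: r0:65,r1:18,r2:Add2,r3:Mul2,r4:7,r5:4
  c16: issue MUL r3<-Mul1  regs: r0:65,r1:18,r2:Add2,r3:Mul1,r4:7,r5:4
  c17: -  regs: r0:65,r1:18,r2:Add2,r3:Mul1,r4:7,r5:4
  c18: CDB Add1=72  regs: r0:65,r1:18,r2:Add2,r3:Mul1,r4:7,r5:4
  c19: -  regs: r0:65,r1:18,r2:Add2,r3:Mul1,r4:7,r5:4
  c20: CDB Mul2=260  regs: r0:65,r1:18,r2:Add2,r3:Mul1,r4:7,r5:4
  c21: CDB Mul1=72  regs: r0:65,r1:18,r2:Add2,r3:72,r4:7,r5:4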